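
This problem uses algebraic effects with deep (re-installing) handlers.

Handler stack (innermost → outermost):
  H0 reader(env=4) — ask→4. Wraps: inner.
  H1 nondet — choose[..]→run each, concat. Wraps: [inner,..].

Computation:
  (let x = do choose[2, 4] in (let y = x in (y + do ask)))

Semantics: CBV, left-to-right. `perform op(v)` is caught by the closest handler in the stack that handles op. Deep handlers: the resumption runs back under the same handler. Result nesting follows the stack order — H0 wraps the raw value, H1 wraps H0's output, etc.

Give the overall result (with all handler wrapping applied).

Step-by-step:
choose[2, 4] @ H1
  branch[0] choose=2:
    ask @ H0 ⇒ 4
    H0 returns 6
    H1 returns [6]
  branch[1] choose=4:
    ask @ H0 ⇒ 4
    H0 returns 8
    H1 returns [8]
= [6, 8]

Answer: [6, 8]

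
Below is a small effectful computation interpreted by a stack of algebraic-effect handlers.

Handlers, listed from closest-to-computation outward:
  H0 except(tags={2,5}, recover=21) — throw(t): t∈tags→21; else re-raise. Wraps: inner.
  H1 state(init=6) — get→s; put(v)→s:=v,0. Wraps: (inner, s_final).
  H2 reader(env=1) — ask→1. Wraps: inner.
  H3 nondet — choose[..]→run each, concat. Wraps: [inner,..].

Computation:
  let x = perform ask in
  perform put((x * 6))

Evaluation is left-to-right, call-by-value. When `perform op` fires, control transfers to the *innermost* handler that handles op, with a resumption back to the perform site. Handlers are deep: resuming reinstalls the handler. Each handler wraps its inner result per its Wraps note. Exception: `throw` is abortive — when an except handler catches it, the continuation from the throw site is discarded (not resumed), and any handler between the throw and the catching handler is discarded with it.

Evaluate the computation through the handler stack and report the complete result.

Working:
ask @ H2 ⇒ 1
put(6) @ H1 ⇒ s:=6
H0 returns 0
H1 returns (0, 6)
H2 returns (0, 6)
H3 returns [(0, 6)]
= [(0, 6)]

Answer: [(0, 6)]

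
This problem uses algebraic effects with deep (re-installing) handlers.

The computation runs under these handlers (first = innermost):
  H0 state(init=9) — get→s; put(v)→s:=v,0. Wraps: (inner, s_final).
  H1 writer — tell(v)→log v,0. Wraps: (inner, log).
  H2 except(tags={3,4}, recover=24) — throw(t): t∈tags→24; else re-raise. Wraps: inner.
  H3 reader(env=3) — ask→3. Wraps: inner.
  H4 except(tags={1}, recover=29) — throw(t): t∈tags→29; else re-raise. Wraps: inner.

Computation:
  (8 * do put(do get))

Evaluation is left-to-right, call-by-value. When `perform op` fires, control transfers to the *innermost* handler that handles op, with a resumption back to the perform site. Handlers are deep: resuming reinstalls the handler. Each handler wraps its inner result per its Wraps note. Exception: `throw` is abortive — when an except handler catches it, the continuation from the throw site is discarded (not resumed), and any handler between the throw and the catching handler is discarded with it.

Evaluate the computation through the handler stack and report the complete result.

Answer: ((0, 9), ())

Evaluation trace:
get @ H0 ⇒ 9
put(9) @ H0 ⇒ s:=9
H0 returns (0, 9)
H1 returns ((0, 9), ())
H2 returns ((0, 9), ())
H3 returns ((0, 9), ())
H4 returns ((0, 9), ())
= ((0, 9), ())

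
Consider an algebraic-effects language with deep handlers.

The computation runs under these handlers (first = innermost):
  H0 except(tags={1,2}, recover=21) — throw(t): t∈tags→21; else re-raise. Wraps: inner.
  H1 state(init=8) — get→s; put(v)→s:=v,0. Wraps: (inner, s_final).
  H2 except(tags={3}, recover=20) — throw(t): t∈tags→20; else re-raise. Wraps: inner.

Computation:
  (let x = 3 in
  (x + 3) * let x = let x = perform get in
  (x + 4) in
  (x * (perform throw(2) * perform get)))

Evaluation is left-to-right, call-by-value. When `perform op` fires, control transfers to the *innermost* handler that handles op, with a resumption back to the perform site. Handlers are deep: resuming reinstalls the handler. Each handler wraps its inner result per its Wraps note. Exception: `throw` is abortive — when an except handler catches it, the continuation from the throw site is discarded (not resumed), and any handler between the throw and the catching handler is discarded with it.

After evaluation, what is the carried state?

Answer: 8

Step-by-step:
get @ H1 ⇒ 8
throw(2) @ H0 caught ⇒ 21
H1 returns (21, 8)
H2 returns (21, 8)
= (21, 8)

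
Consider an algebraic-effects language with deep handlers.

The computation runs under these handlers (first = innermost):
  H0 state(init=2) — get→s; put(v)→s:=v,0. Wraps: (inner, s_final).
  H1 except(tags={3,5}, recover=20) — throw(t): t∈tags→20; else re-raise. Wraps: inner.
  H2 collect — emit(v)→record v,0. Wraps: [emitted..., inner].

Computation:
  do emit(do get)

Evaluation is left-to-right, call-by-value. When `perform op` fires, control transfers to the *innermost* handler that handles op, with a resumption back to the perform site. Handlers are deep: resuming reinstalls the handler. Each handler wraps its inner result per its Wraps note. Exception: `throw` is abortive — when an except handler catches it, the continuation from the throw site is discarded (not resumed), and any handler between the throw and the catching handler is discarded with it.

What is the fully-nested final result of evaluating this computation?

Answer: [2, (0, 2)]

Working:
get @ H0 ⇒ 2
emit(2) @ H2 ⇒ out+=2
H0 returns (0, 2)
H1 returns (0, 2)
H2 returns [2, (0, 2)]
= [2, (0, 2)]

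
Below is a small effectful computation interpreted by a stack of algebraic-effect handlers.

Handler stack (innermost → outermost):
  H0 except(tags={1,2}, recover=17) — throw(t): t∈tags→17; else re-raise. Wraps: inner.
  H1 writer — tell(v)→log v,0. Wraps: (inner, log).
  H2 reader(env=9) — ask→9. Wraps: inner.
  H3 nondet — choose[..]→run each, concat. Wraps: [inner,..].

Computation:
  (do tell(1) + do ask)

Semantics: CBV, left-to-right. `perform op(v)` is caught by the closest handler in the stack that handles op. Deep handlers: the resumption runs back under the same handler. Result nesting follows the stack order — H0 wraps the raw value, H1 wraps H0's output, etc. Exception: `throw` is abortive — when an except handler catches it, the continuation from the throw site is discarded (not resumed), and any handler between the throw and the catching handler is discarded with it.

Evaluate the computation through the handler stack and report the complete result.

Evaluation trace:
tell(1) @ H1 ⇒ log+=1
ask @ H2 ⇒ 9
H0 returns 9
H1 returns (9, (1))
H2 returns (9, (1))
H3 returns [(9, (1))]
= [(9, (1))]

Answer: [(9, (1))]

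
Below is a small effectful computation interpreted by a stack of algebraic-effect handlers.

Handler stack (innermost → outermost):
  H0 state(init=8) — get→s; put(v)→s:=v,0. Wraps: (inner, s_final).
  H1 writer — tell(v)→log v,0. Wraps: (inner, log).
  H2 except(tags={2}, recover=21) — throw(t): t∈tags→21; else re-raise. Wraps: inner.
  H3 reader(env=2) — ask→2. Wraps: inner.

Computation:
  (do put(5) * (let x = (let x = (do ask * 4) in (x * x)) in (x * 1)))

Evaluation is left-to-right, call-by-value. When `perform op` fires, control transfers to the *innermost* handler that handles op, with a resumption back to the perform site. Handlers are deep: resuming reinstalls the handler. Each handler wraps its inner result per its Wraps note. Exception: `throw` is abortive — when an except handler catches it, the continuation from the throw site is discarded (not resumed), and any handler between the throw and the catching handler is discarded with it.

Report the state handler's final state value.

Answer: 5

Working:
put(5) @ H0 ⇒ s:=5
ask @ H3 ⇒ 2
H0 returns (0, 5)
H1 returns ((0, 5), ())
H2 returns ((0, 5), ())
H3 returns ((0, 5), ())
= ((0, 5), ())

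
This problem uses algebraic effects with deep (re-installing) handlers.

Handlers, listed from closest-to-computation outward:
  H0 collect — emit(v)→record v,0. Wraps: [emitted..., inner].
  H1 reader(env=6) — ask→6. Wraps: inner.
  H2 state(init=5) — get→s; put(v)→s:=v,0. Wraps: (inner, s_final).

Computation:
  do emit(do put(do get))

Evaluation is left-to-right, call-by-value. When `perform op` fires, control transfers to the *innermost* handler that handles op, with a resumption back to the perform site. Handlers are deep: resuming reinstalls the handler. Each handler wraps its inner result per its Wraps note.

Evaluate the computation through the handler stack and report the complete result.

Evaluation trace:
get @ H2 ⇒ 5
put(5) @ H2 ⇒ s:=5
emit(0) @ H0 ⇒ out+=0
H0 returns [0, 0]
H1 returns [0, 0]
H2 returns ([0, 0], 5)
= ([0, 0], 5)

Answer: ([0, 0], 5)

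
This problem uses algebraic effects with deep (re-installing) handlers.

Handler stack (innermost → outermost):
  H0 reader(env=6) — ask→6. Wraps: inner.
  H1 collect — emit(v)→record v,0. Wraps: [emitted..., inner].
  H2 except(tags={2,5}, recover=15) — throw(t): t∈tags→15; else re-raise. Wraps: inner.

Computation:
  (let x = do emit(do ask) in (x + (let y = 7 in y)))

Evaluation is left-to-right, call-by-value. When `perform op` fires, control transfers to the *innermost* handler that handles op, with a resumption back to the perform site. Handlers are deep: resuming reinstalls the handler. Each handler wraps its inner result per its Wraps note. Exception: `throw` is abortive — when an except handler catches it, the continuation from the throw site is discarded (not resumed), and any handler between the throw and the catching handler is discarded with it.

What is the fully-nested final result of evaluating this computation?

Evaluation trace:
ask @ H0 ⇒ 6
emit(6) @ H1 ⇒ out+=6
H0 returns 7
H1 returns [6, 7]
H2 returns [6, 7]
= [6, 7]

Answer: [6, 7]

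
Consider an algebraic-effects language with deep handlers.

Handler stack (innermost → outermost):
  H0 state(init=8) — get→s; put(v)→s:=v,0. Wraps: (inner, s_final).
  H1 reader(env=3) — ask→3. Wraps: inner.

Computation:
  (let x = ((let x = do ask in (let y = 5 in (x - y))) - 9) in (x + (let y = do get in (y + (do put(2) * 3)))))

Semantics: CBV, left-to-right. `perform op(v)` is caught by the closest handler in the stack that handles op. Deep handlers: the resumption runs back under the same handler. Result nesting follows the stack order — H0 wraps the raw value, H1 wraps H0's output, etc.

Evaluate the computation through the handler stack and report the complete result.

Evaluation trace:
ask @ H1 ⇒ 3
get @ H0 ⇒ 8
put(2) @ H0 ⇒ s:=2
H0 returns (-3, 2)
H1 returns (-3, 2)
= (-3, 2)

Answer: (-3, 2)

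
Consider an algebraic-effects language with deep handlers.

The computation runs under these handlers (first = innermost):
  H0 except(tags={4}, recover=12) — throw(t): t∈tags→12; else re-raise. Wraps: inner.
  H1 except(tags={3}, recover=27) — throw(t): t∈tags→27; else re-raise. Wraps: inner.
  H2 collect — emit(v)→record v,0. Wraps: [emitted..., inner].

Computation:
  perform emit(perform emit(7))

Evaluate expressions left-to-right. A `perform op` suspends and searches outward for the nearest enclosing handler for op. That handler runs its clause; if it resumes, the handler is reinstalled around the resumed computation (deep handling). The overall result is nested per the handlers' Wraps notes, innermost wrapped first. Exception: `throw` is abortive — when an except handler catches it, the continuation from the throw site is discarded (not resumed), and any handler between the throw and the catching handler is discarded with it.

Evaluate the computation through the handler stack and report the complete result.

Answer: [7, 0, 0]

Evaluation trace:
emit(7) @ H2 ⇒ out+=7
emit(0) @ H2 ⇒ out+=0
H0 returns 0
H1 returns 0
H2 returns [7, 0, 0]
= [7, 0, 0]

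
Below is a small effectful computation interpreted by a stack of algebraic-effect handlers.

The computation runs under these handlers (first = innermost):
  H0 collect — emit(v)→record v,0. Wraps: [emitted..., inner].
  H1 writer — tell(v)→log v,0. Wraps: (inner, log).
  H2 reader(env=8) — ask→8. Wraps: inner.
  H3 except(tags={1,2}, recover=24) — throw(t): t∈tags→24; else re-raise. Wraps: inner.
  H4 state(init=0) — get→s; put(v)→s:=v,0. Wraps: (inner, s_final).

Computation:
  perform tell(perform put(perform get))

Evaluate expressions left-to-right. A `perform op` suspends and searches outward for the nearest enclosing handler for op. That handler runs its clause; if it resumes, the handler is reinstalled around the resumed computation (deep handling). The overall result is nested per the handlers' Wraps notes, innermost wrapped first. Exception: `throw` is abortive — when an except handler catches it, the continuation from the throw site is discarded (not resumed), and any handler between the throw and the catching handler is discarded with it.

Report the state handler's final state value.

Answer: 0

Evaluation trace:
get @ H4 ⇒ 0
put(0) @ H4 ⇒ s:=0
tell(0) @ H1 ⇒ log+=0
H0 returns [0]
H1 returns ([0], (0))
H2 returns ([0], (0))
H3 returns ([0], (0))
H4 returns (([0], (0)), 0)
= (([0], (0)), 0)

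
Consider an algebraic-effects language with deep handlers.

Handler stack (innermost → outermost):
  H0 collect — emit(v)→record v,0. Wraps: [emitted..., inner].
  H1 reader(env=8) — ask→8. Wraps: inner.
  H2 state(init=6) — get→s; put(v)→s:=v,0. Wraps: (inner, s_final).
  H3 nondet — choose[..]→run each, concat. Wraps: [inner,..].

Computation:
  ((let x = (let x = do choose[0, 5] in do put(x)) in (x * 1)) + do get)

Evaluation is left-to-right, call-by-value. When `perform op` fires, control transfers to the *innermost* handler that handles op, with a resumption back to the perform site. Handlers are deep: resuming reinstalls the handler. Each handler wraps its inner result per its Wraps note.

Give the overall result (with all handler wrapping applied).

Answer: [([0], 0), ([5], 5)]

Evaluation trace:
choose[0, 5] @ H3
  branch[0] choose=0:
    put(0) @ H2 ⇒ s:=0
    get @ H2 ⇒ 0
    H0 returns [0]
    H1 returns [0]
    H2 returns ([0], 0)
    H3 returns [([0], 0)]
  branch[1] choose=5:
    put(5) @ H2 ⇒ s:=5
    get @ H2 ⇒ 5
    H0 returns [5]
    H1 returns [5]
    H2 returns ([5], 5)
    H3 returns [([5], 5)]
= [([0], 0), ([5], 5)]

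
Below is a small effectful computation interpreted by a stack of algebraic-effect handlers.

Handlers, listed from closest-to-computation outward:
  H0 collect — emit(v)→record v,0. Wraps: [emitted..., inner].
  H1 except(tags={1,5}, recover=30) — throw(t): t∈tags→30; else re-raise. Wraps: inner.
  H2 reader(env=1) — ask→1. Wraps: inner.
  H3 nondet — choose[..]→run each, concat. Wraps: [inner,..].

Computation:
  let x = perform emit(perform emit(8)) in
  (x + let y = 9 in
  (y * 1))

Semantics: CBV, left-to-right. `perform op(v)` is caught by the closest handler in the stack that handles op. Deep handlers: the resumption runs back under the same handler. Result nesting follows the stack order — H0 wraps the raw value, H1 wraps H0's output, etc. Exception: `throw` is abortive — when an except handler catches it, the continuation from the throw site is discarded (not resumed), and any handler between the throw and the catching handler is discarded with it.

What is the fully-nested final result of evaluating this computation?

Working:
emit(8) @ H0 ⇒ out+=8
emit(0) @ H0 ⇒ out+=0
H0 returns [8, 0, 9]
H1 returns [8, 0, 9]
H2 returns [8, 0, 9]
H3 returns [[8, 0, 9]]
= [[8, 0, 9]]

Answer: [[8, 0, 9]]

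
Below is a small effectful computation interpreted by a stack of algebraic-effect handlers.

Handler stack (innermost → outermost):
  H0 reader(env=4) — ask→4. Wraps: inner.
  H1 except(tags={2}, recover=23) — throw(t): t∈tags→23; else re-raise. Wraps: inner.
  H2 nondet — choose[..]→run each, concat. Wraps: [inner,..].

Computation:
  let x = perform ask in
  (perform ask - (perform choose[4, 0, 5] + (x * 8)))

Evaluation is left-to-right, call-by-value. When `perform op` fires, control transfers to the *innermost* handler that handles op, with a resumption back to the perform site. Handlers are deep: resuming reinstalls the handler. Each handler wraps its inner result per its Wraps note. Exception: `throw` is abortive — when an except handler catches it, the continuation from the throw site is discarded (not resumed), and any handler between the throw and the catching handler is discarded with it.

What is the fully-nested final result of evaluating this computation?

Step-by-step:
ask @ H0 ⇒ 4
ask @ H0 ⇒ 4
choose[4, 0, 5] @ H2
  branch[0] choose=4:
    H0 returns -32
    H1 returns -32
    H2 returns [-32]
  branch[1] choose=0:
    H0 returns -28
    H1 returns -28
    H2 returns [-28]
  branch[2] choose=5:
    H0 returns -33
    H1 returns -33
    H2 returns [-33]
= [-32, -28, -33]

Answer: [-32, -28, -33]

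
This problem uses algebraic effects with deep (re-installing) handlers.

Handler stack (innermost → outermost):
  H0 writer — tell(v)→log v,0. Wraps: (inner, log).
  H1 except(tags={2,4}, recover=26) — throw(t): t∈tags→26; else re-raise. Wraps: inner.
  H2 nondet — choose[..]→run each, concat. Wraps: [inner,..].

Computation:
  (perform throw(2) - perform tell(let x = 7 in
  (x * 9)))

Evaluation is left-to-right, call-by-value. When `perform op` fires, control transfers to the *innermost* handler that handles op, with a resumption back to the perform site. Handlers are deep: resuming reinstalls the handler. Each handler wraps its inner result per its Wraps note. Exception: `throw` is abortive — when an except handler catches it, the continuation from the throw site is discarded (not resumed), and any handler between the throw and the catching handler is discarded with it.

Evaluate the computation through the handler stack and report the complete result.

Step-by-step:
throw(2) @ H1 caught ⇒ 26
H2 returns [26]
= [26]

Answer: [26]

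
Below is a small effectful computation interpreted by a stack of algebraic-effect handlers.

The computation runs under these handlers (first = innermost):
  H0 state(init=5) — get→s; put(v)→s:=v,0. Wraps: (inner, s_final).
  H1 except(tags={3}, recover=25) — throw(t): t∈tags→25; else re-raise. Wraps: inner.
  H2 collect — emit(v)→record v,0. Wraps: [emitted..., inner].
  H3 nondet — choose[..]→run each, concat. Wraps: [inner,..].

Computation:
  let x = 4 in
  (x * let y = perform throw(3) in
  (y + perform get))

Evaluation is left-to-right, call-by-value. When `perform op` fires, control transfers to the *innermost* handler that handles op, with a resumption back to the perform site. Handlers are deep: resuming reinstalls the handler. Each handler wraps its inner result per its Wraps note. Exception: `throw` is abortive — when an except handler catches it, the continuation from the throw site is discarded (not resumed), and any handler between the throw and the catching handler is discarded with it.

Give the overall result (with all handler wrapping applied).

Answer: [[25]]

Evaluation trace:
throw(3) @ H1 caught ⇒ 25
H2 returns [25]
H3 returns [[25]]
= [[25]]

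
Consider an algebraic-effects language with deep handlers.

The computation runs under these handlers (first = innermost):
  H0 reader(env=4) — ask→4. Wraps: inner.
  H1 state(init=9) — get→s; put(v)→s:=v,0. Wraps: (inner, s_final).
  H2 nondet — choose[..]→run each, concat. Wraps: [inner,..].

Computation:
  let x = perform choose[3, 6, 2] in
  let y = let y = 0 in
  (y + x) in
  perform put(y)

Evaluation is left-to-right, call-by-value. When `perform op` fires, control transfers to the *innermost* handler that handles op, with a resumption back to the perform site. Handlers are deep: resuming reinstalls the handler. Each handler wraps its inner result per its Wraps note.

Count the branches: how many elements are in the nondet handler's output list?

Answer: 3

Evaluation trace:
choose[3, 6, 2] @ H2
  branch[0] choose=3:
    put(3) @ H1 ⇒ s:=3
    H0 returns 0
    H1 returns (0, 3)
    H2 returns [(0, 3)]
  branch[1] choose=6:
    put(6) @ H1 ⇒ s:=6
    H0 returns 0
    H1 returns (0, 6)
    H2 returns [(0, 6)]
  branch[2] choose=2:
    put(2) @ H1 ⇒ s:=2
    H0 returns 0
    H1 returns (0, 2)
    H2 returns [(0, 2)]
= [(0, 3), (0, 6), (0, 2)]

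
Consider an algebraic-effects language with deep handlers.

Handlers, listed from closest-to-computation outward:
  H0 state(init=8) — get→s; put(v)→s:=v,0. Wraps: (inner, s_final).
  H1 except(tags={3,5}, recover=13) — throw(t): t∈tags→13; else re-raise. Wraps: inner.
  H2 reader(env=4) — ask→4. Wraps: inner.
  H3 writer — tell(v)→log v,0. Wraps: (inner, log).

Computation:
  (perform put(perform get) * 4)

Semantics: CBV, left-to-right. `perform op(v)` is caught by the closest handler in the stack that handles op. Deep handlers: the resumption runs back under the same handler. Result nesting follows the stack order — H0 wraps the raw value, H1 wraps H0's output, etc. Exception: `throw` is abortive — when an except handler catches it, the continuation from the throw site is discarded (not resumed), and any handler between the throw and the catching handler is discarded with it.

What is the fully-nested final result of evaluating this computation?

Working:
get @ H0 ⇒ 8
put(8) @ H0 ⇒ s:=8
H0 returns (0, 8)
H1 returns (0, 8)
H2 returns (0, 8)
H3 returns ((0, 8), ())
= ((0, 8), ())

Answer: ((0, 8), ())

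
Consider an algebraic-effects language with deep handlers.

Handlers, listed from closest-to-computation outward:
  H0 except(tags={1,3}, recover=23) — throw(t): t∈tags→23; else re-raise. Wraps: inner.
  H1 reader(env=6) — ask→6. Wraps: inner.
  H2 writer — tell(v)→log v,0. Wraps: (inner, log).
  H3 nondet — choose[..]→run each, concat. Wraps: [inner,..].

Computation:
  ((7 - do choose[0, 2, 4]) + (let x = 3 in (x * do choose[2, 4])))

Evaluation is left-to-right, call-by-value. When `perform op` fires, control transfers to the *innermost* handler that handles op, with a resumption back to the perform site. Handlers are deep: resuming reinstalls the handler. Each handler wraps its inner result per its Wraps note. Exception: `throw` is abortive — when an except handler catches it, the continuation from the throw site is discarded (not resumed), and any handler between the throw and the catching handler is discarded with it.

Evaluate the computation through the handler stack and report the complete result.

Answer: [(13, ()), (19, ()), (11, ()), (17, ()), (9, ()), (15, ())]

Evaluation trace:
choose[0, 2, 4] @ H3
  branch[0] choose=0:
    choose[2, 4] @ H3
      branch[0] choose=2:
        H0 returns 13
        H1 returns 13
        H2 returns (13, ())
        H3 returns [(13, ())]
      branch[1] choose=4:
        H0 returns 19
        H1 returns 19
        H2 returns (19, ())
        H3 returns [(19, ())]
  branch[1] choose=2:
    choose[2, 4] @ H3
      branch[0] choose=2:
        H0 returns 11
        H1 returns 11
        H2 returns (11, ())
        H3 returns [(11, ())]
      branch[1] choose=4:
        H0 returns 17
        H1 returns 17
        H2 returns (17, ())
        H3 returns [(17, ())]
  branch[2] choose=4:
    choose[2, 4] @ H3
      branch[0] choose=2:
        H0 returns 9
        H1 returns 9
        H2 returns (9, ())
        H3 returns [(9, ())]
      branch[1] choose=4:
        H0 returns 15
        H1 returns 15
        H2 returns (15, ())
        H3 returns [(15, ())]
= [(13, ()), (19, ()), (11, ()), (17, ()), (9, ()), (15, ())]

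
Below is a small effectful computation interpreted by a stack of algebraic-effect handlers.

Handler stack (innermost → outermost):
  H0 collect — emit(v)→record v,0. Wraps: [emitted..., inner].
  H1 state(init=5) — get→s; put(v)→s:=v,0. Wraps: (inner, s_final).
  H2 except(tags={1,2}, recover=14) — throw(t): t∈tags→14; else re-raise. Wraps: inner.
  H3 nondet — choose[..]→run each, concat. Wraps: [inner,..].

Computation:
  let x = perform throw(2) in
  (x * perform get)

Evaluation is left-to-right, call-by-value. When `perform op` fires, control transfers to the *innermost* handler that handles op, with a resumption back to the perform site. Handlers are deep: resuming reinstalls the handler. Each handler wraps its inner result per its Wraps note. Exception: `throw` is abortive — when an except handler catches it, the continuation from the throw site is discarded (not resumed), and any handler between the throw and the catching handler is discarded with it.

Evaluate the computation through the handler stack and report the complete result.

Evaluation trace:
throw(2) @ H2 caught ⇒ 14
H3 returns [14]
= [14]

Answer: [14]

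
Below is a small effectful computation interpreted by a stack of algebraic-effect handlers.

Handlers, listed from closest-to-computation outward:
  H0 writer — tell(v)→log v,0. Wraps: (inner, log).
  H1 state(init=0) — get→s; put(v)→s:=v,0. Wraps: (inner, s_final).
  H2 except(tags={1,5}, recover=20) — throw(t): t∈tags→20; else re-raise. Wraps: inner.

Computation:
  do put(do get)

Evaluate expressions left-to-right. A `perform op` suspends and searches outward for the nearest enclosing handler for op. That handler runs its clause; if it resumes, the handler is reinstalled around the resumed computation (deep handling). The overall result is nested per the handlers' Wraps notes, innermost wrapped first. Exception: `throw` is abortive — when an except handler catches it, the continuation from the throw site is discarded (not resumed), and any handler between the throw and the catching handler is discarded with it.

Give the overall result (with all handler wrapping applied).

Answer: ((0, ()), 0)

Working:
get @ H1 ⇒ 0
put(0) @ H1 ⇒ s:=0
H0 returns (0, ())
H1 returns ((0, ()), 0)
H2 returns ((0, ()), 0)
= ((0, ()), 0)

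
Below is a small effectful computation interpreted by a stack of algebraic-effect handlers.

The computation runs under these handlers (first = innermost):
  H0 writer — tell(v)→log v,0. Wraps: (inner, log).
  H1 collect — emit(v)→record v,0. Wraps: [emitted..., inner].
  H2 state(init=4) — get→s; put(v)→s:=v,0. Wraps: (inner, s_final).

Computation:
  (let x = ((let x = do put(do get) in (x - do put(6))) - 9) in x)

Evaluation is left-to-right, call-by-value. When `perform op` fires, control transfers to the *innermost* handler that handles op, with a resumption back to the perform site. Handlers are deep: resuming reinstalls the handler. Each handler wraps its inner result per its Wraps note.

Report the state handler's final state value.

Step-by-step:
get @ H2 ⇒ 4
put(4) @ H2 ⇒ s:=4
put(6) @ H2 ⇒ s:=6
H0 returns (-9, ())
H1 returns [(-9, ())]
H2 returns ([(-9, ())], 6)
= ([(-9, ())], 6)

Answer: 6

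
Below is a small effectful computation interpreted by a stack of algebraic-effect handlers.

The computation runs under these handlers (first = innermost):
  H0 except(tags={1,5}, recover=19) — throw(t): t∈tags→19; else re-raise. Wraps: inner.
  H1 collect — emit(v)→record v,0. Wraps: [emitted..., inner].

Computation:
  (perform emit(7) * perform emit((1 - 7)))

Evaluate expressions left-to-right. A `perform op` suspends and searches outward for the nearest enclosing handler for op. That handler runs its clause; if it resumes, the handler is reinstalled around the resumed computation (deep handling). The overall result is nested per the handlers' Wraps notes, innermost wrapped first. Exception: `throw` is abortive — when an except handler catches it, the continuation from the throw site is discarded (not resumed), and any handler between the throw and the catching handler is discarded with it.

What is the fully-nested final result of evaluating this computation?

Answer: [7, -6, 0]

Evaluation trace:
emit(7) @ H1 ⇒ out+=7
emit(-6) @ H1 ⇒ out+=-6
H0 returns 0
H1 returns [7, -6, 0]
= [7, -6, 0]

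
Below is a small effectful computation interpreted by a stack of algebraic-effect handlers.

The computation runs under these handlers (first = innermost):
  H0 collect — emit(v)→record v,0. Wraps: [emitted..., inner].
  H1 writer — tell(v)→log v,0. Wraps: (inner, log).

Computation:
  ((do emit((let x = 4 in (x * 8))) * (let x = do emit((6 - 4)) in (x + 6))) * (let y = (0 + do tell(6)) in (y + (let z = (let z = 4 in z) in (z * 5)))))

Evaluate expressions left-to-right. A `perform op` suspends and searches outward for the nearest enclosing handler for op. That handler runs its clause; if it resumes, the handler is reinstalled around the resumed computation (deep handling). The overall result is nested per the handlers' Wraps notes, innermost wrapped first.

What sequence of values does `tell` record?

Answer: (6)

Working:
emit(32) @ H0 ⇒ out+=32
emit(2) @ H0 ⇒ out+=2
tell(6) @ H1 ⇒ log+=6
H0 returns [32, 2, 0]
H1 returns ([32, 2, 0], (6))
= ([32, 2, 0], (6))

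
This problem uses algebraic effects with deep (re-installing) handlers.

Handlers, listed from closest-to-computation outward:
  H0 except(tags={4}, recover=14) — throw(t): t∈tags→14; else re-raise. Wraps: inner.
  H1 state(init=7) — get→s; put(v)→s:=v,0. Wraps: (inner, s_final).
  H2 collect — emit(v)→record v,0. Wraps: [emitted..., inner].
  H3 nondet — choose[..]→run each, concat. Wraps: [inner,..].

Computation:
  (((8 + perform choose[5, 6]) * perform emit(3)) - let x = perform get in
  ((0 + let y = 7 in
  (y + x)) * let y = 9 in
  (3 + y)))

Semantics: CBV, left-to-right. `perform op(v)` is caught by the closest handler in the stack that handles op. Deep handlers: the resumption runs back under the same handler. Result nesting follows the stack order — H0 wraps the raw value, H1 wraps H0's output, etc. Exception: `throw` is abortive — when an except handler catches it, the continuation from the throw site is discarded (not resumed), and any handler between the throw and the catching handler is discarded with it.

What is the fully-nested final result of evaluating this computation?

Answer: [[3, (-168, 7)], [3, (-168, 7)]]

Step-by-step:
choose[5, 6] @ H3
  branch[0] choose=5:
    emit(3) @ H2 ⇒ out+=3
    get @ H1 ⇒ 7
    H0 returns -168
    H1 returns (-168, 7)
    H2 returns [3, (-168, 7)]
    H3 returns [[3, (-168, 7)]]
  branch[1] choose=6:
    emit(3) @ H2 ⇒ out+=3
    get @ H1 ⇒ 7
    H0 returns -168
    H1 returns (-168, 7)
    H2 returns [3, (-168, 7)]
    H3 returns [[3, (-168, 7)]]
= [[3, (-168, 7)], [3, (-168, 7)]]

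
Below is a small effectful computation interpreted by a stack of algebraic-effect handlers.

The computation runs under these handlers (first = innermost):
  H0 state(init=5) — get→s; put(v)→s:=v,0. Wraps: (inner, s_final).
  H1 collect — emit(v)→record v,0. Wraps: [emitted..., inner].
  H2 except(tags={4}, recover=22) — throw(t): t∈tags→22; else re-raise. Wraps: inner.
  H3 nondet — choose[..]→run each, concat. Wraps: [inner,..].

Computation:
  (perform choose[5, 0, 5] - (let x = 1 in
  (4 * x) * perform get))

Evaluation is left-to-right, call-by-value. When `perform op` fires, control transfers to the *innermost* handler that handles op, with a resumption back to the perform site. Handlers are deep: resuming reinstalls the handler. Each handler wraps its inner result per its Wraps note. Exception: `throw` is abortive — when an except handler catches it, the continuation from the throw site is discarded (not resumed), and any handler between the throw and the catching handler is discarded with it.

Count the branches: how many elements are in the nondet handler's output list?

Working:
choose[5, 0, 5] @ H3
  branch[0] choose=5:
    get @ H0 ⇒ 5
    H0 returns (-15, 5)
    H1 returns [(-15, 5)]
    H2 returns [(-15, 5)]
    H3 returns [[(-15, 5)]]
  branch[1] choose=0:
    get @ H0 ⇒ 5
    H0 returns (-20, 5)
    H1 returns [(-20, 5)]
    H2 returns [(-20, 5)]
    H3 returns [[(-20, 5)]]
  branch[2] choose=5:
    get @ H0 ⇒ 5
    H0 returns (-15, 5)
    H1 returns [(-15, 5)]
    H2 returns [(-15, 5)]
    H3 returns [[(-15, 5)]]
= [[(-15, 5)], [(-20, 5)], [(-15, 5)]]

Answer: 3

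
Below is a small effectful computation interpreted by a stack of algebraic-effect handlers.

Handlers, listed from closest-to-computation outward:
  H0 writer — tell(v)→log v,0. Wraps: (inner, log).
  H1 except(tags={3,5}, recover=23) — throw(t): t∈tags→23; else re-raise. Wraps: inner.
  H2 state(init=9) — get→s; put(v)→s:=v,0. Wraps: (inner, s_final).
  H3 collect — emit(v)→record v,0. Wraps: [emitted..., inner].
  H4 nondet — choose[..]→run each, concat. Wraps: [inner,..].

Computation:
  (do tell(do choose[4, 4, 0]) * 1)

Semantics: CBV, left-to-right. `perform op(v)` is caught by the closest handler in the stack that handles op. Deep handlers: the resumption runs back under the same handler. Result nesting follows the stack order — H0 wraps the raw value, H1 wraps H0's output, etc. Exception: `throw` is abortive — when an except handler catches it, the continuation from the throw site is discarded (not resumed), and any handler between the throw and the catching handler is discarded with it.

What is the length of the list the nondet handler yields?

Answer: 3

Step-by-step:
choose[4, 4, 0] @ H4
  branch[0] choose=4:
    tell(4) @ H0 ⇒ log+=4
    H0 returns (0, (4))
    H1 returns (0, (4))
    H2 returns ((0, (4)), 9)
    H3 returns [((0, (4)), 9)]
    H4 returns [[((0, (4)), 9)]]
  branch[1] choose=4:
    tell(4) @ H0 ⇒ log+=4
    H0 returns (0, (4))
    H1 returns (0, (4))
    H2 returns ((0, (4)), 9)
    H3 returns [((0, (4)), 9)]
    H4 returns [[((0, (4)), 9)]]
  branch[2] choose=0:
    tell(0) @ H0 ⇒ log+=0
    H0 returns (0, (0))
    H1 returns (0, (0))
    H2 returns ((0, (0)), 9)
    H3 returns [((0, (0)), 9)]
    H4 returns [[((0, (0)), 9)]]
= [[((0, (4)), 9)], [((0, (4)), 9)], [((0, (0)), 9)]]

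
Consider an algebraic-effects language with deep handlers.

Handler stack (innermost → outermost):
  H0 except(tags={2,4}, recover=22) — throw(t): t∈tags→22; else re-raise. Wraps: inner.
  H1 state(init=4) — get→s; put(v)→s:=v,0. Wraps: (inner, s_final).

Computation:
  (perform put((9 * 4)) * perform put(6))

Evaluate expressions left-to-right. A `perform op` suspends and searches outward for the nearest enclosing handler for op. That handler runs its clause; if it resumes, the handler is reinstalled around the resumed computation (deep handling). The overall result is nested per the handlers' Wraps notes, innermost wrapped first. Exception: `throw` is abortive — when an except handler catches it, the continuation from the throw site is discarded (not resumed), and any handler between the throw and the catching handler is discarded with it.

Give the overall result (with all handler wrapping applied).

Answer: (0, 6)

Working:
put(36) @ H1 ⇒ s:=36
put(6) @ H1 ⇒ s:=6
H0 returns 0
H1 returns (0, 6)
= (0, 6)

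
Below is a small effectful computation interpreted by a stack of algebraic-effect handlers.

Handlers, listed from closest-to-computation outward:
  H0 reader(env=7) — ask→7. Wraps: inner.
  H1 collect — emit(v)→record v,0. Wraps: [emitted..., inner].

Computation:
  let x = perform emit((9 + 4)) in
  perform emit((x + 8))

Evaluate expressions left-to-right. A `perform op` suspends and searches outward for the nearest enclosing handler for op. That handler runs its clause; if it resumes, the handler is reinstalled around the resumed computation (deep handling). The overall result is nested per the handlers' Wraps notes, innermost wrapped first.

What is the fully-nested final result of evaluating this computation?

Working:
emit(13) @ H1 ⇒ out+=13
emit(8) @ H1 ⇒ out+=8
H0 returns 0
H1 returns [13, 8, 0]
= [13, 8, 0]

Answer: [13, 8, 0]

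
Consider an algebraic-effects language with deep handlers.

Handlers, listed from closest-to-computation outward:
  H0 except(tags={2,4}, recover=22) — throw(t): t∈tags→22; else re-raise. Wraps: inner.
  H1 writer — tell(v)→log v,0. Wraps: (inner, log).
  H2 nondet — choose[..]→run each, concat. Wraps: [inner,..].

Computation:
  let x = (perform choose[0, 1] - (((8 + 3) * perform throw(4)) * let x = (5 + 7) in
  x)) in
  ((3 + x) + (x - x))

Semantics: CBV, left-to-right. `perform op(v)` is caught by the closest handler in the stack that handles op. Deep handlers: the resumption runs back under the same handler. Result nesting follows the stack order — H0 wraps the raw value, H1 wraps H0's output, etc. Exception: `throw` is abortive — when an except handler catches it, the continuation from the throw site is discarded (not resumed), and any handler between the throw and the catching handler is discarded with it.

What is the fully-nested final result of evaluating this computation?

Answer: [(22, ()), (22, ())]

Step-by-step:
choose[0, 1] @ H2
  branch[0] choose=0:
    throw(4) @ H0 caught ⇒ 22
    H1 returns (22, ())
    H2 returns [(22, ())]
  branch[1] choose=1:
    throw(4) @ H0 caught ⇒ 22
    H1 returns (22, ())
    H2 returns [(22, ())]
= [(22, ()), (22, ())]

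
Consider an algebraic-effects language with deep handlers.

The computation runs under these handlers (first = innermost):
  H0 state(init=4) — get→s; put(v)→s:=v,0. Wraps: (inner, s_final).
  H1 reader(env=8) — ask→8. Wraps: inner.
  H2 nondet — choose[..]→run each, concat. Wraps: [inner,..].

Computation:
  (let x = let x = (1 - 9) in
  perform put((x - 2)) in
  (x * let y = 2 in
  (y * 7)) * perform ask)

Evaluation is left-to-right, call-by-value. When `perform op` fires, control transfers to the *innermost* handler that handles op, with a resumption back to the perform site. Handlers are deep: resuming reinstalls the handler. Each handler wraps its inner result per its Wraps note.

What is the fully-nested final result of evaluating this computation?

Answer: [(0, -10)]

Evaluation trace:
put(-10) @ H0 ⇒ s:=-10
ask @ H1 ⇒ 8
H0 returns (0, -10)
H1 returns (0, -10)
H2 returns [(0, -10)]
= [(0, -10)]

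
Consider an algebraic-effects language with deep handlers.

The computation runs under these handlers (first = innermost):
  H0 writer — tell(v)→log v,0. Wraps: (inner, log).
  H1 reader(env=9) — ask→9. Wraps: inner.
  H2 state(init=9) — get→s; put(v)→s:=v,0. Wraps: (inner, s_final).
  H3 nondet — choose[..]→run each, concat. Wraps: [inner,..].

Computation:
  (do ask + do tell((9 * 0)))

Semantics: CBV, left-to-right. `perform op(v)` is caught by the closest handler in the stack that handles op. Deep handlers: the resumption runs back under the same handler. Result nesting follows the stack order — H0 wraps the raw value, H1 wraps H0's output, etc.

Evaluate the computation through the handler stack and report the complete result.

Working:
ask @ H1 ⇒ 9
tell(0) @ H0 ⇒ log+=0
H0 returns (9, (0))
H1 returns (9, (0))
H2 returns ((9, (0)), 9)
H3 returns [((9, (0)), 9)]
= [((9, (0)), 9)]

Answer: [((9, (0)), 9)]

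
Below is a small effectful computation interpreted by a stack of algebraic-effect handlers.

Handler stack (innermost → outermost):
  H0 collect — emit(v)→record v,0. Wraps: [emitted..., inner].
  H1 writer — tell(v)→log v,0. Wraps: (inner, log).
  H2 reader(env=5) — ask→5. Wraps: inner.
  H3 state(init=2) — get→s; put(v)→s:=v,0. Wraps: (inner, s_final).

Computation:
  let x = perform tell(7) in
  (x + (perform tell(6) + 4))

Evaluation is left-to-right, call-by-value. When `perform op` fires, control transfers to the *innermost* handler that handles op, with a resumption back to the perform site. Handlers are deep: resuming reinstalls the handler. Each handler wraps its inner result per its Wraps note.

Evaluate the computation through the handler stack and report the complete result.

Answer: (([4], (7, 6)), 2)

Working:
tell(7) @ H1 ⇒ log+=7
tell(6) @ H1 ⇒ log+=6
H0 returns [4]
H1 returns ([4], (7, 6))
H2 returns ([4], (7, 6))
H3 returns (([4], (7, 6)), 2)
= (([4], (7, 6)), 2)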